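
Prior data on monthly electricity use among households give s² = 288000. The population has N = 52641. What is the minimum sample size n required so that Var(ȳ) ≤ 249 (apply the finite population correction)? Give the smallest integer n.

1132

Without fpc, n₀ = s²/D = 288000/249 = 1156.6265.
With fpc, (1 − n/N)·s²/n ≤ D requires n ≥ n₀/(1 + n₀/N) = 1156.6265/(1 + 1156.6265/52641) = 1131.7595.
Rounding up, n = 1132.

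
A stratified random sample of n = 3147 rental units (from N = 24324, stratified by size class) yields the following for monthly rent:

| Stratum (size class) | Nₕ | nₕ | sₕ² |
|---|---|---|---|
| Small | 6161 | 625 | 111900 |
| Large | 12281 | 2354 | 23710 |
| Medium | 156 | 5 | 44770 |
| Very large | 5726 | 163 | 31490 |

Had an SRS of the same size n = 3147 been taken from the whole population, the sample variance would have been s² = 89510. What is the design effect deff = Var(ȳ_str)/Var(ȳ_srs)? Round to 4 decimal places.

Var(ȳ_str) = Σ Wₕ²(1−fₕ)sₕ²/nₕ with Wₕ = Nₕ/24324:
  Small: (6161/24324)²·(1−625/6161)·111900/625 = 10.321133
  Large: (12281/24324)²·(1−2354/12281)·23710/2354 = 2.0754241
  Medium: (156/24324)²·(1−5/156)·44770/5 = 0.35649106
  Very large: (5726/24324)²·(1−163/5726)·31490/163 = 10.401009
  → Var(ȳ_str) = 23.154057.
Var(ȳ_srs) = (1 − 3147/24324)·89510/3147 = 24.763057.
deff = 23.154057 / 24.763057 = 0.9350.

0.9350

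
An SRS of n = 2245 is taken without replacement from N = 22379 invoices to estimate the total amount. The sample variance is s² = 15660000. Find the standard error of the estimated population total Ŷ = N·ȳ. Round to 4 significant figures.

1.773 × 10^6

Var(Ŷ) = N²·Var(ȳ) = N²·(1 − n/N)·s²/n.
f = 2245/22379 = 0.10031726; Var(ȳ) = 0.89968274·15660000/2245 = 6275.7379.
Var(Ŷ) = 22379² · 6275.7379 = 3.1430128 × 10^12.
SE(Ŷ) = √(3.1430128 × 10^12) = 1.773 × 10^6.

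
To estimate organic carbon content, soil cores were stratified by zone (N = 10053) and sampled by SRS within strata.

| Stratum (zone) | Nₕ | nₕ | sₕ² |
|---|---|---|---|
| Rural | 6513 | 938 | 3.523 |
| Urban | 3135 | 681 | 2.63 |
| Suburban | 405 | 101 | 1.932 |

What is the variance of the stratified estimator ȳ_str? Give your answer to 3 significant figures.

Var(ȳ_str) = Σₕ Wₕ²(1 − fₕ)sₕ²/nₕ with Wₕ = Nₕ/N, N = 10053.
Rural: Wₕ = 0.64786631; term = 0.64786631²·(1 − 0.14401965)·3.523/938 = 0.0013494114.
Urban: Wₕ = 0.31184721; term = 0.31184721²·(1 − 0.21722488)·2.63/681 = 2.9398785 × 10^-4.
Suburban: Wₕ = 0.04028648; term = 0.04028648²·(1 − 0.24938272)·1.932/101 = 2.3303599 × 10^-5.
Sum = 0.0016667028.

0.00167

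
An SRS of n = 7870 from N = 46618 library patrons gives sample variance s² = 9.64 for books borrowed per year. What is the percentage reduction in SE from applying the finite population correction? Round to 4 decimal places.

f = n/N = 7870/46618 = 0.16881891.
SE_no-fpc = √(s²/n) = 0.034998639; SE_fpc = √((1−f)s²/n) = 0.031907955.
Ratio = √(1−f) = 0.91169133. Reduction = 100·(1 − 0.91169133) = 8.8309%.

8.8309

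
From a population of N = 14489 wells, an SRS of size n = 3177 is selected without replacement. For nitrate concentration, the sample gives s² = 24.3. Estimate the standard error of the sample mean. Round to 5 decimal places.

0.07728

Under SRS without replacement, Var(ȳ) = (1 − f)·s²/n with f = n/N = 3177/14489 = 0.21926979.
Var(ȳ) = (1 − 0.21926979)·24.3/3177 = 0.78073021·0.0076487252 = 0.0059715908.
SE(ȳ) = √(0.0059715908) = 0.07728.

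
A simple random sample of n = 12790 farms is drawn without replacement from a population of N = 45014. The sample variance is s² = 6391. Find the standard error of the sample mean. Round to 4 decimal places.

Under SRS without replacement, Var(ȳ) = (1 − f)·s²/n with f = n/N = 12790/45014 = 0.28413383.
Var(ȳ) = (1 − 0.28413383)·6391/12790 = 0.71586617·0.49968726 = 0.3577092.
SE(ȳ) = √(0.3577092) = 0.5981.

0.5981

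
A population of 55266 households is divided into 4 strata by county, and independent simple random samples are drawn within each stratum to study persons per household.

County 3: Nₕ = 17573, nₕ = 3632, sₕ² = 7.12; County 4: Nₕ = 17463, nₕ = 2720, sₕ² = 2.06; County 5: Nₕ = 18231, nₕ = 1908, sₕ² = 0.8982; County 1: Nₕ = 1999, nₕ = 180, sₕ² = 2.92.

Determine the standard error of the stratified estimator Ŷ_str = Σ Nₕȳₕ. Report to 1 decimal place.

935.1

Var(Ŷ_str) = Σₕ Nₕ²(1 − fₕ)sₕ²/nₕ.
County 3: 17573²·(1 − 3632/17573)·7.12/3632 = 480257.32.
County 4: 17463²·(1 − 2720/17463)·2.06/2720 = 194985.82.
County 5: 18231²·(1 − 1908/18231)·0.8982/1908 = 140089.36.
County 1: 1999²·(1 − 180/1999)·2.92/180 = 58986.936.
Sum = 874319.44.
SE = √(874319.44) = 935.1.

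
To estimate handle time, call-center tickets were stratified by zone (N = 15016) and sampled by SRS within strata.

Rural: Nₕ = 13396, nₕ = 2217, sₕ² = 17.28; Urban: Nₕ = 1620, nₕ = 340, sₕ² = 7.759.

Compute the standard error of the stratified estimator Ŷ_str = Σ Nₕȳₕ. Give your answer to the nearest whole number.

1102

Var(Ŷ_str) = Σₕ Nₕ²(1 − fₕ)sₕ²/nₕ.
Rural: 13396²·(1 − 2217/13396)·17.28/2217 = 1.1672292 × 10^6.
Urban: 1620²·(1 − 340/1620)·7.759/340 = 47320.772.
Sum = 1.21455 × 10^6.
SE = √(1.21455 × 10^6) = 1102.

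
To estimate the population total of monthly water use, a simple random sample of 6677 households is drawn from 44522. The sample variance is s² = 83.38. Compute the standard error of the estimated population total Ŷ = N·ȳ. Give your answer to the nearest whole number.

Var(Ŷ) = N²·Var(ȳ) = N²·(1 − n/N)·s²/n.
f = 6677/44522 = 0.14997080; Var(ȳ) = 0.85002920·83.38/6677 = 0.010614862.
Var(Ŷ) = 44522² · 0.010614862 = 2.104087 × 10^7.
SE(Ŷ) = √(2.104087 × 10^7) = 4587.

4587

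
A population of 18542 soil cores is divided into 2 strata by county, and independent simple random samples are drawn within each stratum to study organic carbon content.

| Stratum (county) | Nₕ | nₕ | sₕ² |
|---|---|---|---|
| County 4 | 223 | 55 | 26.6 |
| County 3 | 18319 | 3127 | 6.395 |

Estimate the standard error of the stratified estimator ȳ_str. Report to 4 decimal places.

Var(ȳ_str) = Σₕ Wₕ²(1 − fₕ)sₕ²/nₕ with Wₕ = Nₕ/N, N = 18542.
County 4: Wₕ = 0.01202675; term = 0.01202675²·(1 − 0.24663677)·26.6/55 = 5.2701131 × 10^-5.
County 3: Wₕ = 0.98797325; term = 0.98797325²·(1 − 0.17069709)·6.395/3127 = 0.0016554506.
Sum = 0.0017081517.
SE = √(0.0017081517) = 0.0413.

0.0413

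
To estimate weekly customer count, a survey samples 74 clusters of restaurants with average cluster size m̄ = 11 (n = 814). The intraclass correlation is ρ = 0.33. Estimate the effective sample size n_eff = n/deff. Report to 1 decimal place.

deff = 1 + (11 − 1)·0.33 = 1 + 3.3 = 4.3.
n_eff = 814 / 4.3 = 189.3.

189.3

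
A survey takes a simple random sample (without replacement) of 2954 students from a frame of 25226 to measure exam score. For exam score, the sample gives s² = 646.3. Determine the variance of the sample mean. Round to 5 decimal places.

Under SRS without replacement, Var(ȳ) = (1 − f)·s²/n with f = n/N = 2954/25226 = 0.11710140.
Var(ȳ) = (1 − 0.11710140)·646.3/2954 = 0.88289860·0.21878808 = 0.19316769.

0.19317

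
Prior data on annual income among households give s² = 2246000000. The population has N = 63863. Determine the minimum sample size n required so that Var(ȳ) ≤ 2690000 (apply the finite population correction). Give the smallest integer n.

Without fpc, n₀ = s²/D = 2246000000/2690000 = 834.9442.
With fpc, (1 − n/N)·s²/n ≤ D requires n ≥ n₀/(1 + n₀/N) = 834.9442/(1 + 834.9442/63863) = 824.1690.
Rounding up, n = 825.

825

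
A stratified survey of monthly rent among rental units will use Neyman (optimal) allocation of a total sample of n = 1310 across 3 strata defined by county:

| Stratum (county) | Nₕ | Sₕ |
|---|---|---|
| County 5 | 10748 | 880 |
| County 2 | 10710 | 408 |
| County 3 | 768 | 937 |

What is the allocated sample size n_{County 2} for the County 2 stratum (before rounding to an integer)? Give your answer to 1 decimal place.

Neyman allocation: nₕ = n·NₕSₕ / Σⱼ NⱼSⱼ.
Σ NⱼSⱼ = 10748·880 + 10710·408 + 768·937 = 1.4547536 × 10^7.
n_{County 2} = 1310·10710·408 / (1.4547536 × 10^7) = 393.5.

393.5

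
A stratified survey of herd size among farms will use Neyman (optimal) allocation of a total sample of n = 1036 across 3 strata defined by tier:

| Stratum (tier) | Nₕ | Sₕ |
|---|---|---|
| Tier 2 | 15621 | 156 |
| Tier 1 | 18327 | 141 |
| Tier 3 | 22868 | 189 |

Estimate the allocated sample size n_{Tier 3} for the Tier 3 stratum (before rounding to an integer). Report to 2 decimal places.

479.25

Neyman allocation: nₕ = n·NₕSₕ / Σⱼ NⱼSⱼ.
Σ NⱼSⱼ = 15621·156 + 18327·141 + 22868·189 = 9.343035 × 10^6.
n_{Tier 3} = 1036·22868·189 / (9.343035 × 10^6) = 479.25.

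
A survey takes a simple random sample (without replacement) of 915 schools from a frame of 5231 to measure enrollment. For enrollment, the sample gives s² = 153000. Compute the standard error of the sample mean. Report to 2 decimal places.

Under SRS without replacement, Var(ȳ) = (1 − f)·s²/n with f = n/N = 915/5231 = 0.17491875.
Var(ȳ) = (1 − 0.17491875)·153000/915 = 0.82508125·167.21311 = 137.96441.
SE(ȳ) = √(137.96441) = 11.75.

11.75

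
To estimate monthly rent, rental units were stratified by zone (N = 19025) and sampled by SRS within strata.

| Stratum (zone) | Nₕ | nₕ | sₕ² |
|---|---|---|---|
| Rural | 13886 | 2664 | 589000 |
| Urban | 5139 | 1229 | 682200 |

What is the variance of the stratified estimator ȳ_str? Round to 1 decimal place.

Var(ȳ_str) = Σₕ Wₕ²(1 − fₕ)sₕ²/nₕ with Wₕ = Nₕ/N, N = 19025.
Rural: Wₕ = 0.72988173; term = 0.72988173²·(1 − 0.19184790)·589000/2664 = 95.187335.
Urban: Wₕ = 0.27011827; term = 0.27011827²·(1 − 0.23915159)·682200/1229 = 30.815263.
Sum = 126.0026.

126.0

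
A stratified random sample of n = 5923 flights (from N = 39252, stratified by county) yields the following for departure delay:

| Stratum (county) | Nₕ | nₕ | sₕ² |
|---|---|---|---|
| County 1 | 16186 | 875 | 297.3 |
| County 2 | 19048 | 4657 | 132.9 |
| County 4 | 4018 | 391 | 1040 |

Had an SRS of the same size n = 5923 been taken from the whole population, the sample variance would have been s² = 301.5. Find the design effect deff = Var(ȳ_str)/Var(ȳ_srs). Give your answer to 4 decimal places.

1.9640

Var(ȳ_str) = Σ Wₕ²(1−fₕ)sₕ²/nₕ with Wₕ = Nₕ/39252:
  County 1: (16186/39252)²·(1−875/16186)·297.3/875 = 0.054652039
  County 2: (19048/39252)²·(1−4657/19048)·132.9/4657 = 0.0050773315
  County 4: (4018/39252)²·(1−391/4018)·1040/391 = 0.025158833
  → Var(ȳ_str) = 0.084888204.
Var(ȳ_srs) = (1 − 5923/39252)·301.5/5923 = 0.043222121.
deff = 0.084888204 / 0.043222121 = 1.9640.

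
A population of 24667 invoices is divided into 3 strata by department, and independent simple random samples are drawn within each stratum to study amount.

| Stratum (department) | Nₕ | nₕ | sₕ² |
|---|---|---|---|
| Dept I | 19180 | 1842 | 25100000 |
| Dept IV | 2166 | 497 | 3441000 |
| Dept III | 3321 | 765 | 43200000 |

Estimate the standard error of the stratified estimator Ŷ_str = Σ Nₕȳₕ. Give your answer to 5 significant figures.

Var(Ŷ_str) = Σₕ Nₕ²(1 − fₕ)sₕ²/nₕ.
Dept I: 19180²·(1 − 1842/19180)·25100000/1842 = 4.5313927 × 10^12.
Dept IV: 2166²·(1 − 497/2166)·3441000/497 = 2.5028975 × 10^10.
Dept III: 3321²·(1 − 765/3321)·43200000/765 = 4.7934923 × 10^11.
Sum = 5.0357709 × 10^12.
SE = √(5.0357709 × 10^12) = 2.2441 × 10^6.

2.2441 × 10^6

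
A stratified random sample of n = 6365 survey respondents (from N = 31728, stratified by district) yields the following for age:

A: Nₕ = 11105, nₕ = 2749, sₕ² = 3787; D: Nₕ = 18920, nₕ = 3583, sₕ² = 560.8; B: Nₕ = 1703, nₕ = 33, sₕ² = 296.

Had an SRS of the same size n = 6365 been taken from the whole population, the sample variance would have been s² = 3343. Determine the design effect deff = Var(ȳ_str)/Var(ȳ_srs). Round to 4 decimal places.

0.4703

Var(ȳ_str) = Σ Wₕ²(1−fₕ)sₕ²/nₕ with Wₕ = Nₕ/31728:
  A: (11105/31728)²·(1−2749/11105)·3787/2749 = 0.12698492
  D: (18920/31728)²·(1−3583/18920)·560.8/3583 = 0.045116703
  B: (1703/31728)²·(1−33/1703)·296/33 = 0.025340985
  → Var(ȳ_str) = 0.19744261.
Var(ȳ_srs) = (1 − 6365/31728)·3343/6365 = 0.41985168.
deff = 0.19744261 / 0.41985168 = 0.4703.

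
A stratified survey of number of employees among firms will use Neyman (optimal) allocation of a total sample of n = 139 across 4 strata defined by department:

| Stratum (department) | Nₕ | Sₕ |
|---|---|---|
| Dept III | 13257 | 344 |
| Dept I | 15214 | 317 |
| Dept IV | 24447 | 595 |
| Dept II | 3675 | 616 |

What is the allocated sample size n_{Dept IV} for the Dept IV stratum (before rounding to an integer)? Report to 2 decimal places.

Neyman allocation: nₕ = n·NₕSₕ / Σⱼ NⱼSⱼ.
Σ NⱼSⱼ = 13257·344 + 15214·317 + 24447·595 + 3675·616 = 2.6193011 × 10^7.
n_{Dept IV} = 139·24447·595 / (2.6193011 × 10^7) = 77.19.

77.19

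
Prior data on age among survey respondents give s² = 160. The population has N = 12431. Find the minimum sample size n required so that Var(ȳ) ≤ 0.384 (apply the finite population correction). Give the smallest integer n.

Without fpc, n₀ = s²/D = 160/0.384 = 416.6667.
With fpc, (1 − n/N)·s²/n ≤ D requires n ≥ n₀/(1 + n₀/N) = 416.6667/(1 + 416.6667/12431) = 403.1537.
Rounding up, n = 404.

404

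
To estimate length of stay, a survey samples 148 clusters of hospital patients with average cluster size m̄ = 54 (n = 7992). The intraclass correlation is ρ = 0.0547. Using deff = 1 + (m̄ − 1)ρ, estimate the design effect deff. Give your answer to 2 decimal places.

deff = 1 + (54 − 1)·0.0547 = 1 + 2.8991 = 3.8991.

3.90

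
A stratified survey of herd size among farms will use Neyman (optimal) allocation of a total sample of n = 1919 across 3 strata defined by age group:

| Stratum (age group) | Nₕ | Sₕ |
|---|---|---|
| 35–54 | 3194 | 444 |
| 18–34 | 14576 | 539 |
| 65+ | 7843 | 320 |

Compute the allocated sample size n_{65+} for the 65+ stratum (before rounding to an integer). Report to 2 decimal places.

408.70

Neyman allocation: nₕ = n·NₕSₕ / Σⱼ NⱼSⱼ.
Σ NⱼSⱼ = 3194·444 + 14576·539 + 7843·320 = 1.178436 × 10^7.
n_{65+} = 1919·7843·320 / (1.178436 × 10^7) = 408.70.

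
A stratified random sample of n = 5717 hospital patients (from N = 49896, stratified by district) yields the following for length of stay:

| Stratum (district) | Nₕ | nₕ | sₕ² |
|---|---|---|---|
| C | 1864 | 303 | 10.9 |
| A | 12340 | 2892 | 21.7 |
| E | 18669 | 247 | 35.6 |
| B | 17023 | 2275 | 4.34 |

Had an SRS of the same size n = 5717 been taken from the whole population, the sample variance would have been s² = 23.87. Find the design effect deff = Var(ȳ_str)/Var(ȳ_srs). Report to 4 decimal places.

Var(ȳ_str) = Σ Wₕ²(1−fₕ)sₕ²/nₕ with Wₕ = Nₕ/49896:
  C: (1864/49896)²·(1−303/1864)·10.9/303 = 4.2043728 × 10^-5
  A: (12340/49896)²·(1−2892/12340)·21.7/2892 = 3.5138646 × 10^-4
  E: (18669/49896)²·(1−247/18669)·35.6/247 = 0.019910374
  B: (17023/49896)²·(1−2275/17023)·4.34/2275 = 1.9237388 × 10^-4
  → Var(ȳ_str) = 0.020496178.
Var(ȳ_srs) = (1 − 5717/49896)·23.87/5717 = 0.0036968717.
deff = 0.020496178 / 0.0036968717 = 5.5442.

5.5442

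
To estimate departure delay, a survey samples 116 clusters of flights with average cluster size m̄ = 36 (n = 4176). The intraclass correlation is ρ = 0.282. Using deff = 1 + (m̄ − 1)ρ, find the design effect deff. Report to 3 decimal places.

deff = 1 + (36 − 1)·0.282 = 1 + 9.87 = 10.87.

10.870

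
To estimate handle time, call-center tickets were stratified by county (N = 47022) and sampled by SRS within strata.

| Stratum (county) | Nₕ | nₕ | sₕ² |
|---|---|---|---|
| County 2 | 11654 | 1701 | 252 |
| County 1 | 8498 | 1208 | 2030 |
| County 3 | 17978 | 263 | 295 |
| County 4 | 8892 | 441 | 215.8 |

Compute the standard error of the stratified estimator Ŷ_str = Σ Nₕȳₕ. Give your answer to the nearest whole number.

22700

Var(Ŷ_str) = Σₕ Nₕ²(1 − fₕ)sₕ²/nₕ.
County 2: 11654²·(1 − 1701/11654)·252/1701 = 1.7184039 × 10^7.
County 1: 8498²·(1 − 1208/8498)·2030/1208 = 1.0410542 × 10^8.
County 3: 17978²·(1 − 263/17978)·295/263 = 3.5723072 × 10^8.
County 4: 8892²·(1 − 441/8892)·215.8/441 = 3.6772267 × 10^7.
Sum = 5.1529245 × 10^8.
SE = √(5.1529245 × 10^8) = 22700.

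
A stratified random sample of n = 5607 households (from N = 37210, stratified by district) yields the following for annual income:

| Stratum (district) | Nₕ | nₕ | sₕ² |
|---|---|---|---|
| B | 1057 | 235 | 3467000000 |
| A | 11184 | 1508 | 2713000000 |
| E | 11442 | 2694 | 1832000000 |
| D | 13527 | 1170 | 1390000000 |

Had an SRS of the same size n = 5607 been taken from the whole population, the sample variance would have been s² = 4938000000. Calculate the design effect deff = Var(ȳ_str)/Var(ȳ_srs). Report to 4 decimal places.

0.4578

Var(ȳ_str) = Σ Wₕ²(1−fₕ)sₕ²/nₕ with Wₕ = Nₕ/37210:
  B: (1057/37210)²·(1−235/1057)·3467000000/235 = 9257.9204
  A: (11184/37210)²·(1−1508/11184)·2713000000/1508 = 140611.92
  E: (11442/37210)²·(1−2694/11442)·1832000000/2694 = 49160.836
  D: (13527/37210)²·(1−1170/13527)·1390000000/1170 = 143424.76
  → Var(ȳ_str) = 342455.44.
Var(ȳ_srs) = (1 − 5607/37210)·4938000000/5607 = 747978.6.
deff = 342455.44 / 747978.6 = 0.4578.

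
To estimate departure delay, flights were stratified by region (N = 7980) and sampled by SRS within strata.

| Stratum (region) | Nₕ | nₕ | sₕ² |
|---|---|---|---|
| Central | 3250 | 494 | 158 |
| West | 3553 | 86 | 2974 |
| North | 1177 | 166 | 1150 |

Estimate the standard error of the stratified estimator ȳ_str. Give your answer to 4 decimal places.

Var(ȳ_str) = Σₕ Wₕ²(1 − fₕ)sₕ²/nₕ with Wₕ = Nₕ/N, N = 7980.
Central: Wₕ = 0.40726817; term = 0.40726817²·(1 − 0.15200000)·158/494 = 0.044986989.
West: Wₕ = 0.44523810; term = 0.44523810²·(1 − 0.02420490)·2974/86 = 6.6893786.
North: Wₕ = 0.14749373; term = 0.14749373²·(1 − 0.14103653)·1150/166 = 0.12945284.
Sum = 6.8638184.
SE = √(6.8638184) = 2.6199.

2.6199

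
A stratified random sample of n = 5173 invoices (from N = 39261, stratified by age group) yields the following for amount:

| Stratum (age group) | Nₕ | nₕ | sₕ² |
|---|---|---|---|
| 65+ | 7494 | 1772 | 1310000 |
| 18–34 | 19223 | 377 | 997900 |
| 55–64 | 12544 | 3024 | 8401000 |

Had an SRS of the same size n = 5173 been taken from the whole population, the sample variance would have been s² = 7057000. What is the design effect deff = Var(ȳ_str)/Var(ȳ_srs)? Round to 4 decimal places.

0.7243

Var(ȳ_str) = Σ Wₕ²(1−fₕ)sₕ²/nₕ with Wₕ = Nₕ/39261:
  65+: (7494/39261)²·(1−1772/7494)·1310000/1772 = 20.565838
  18–34: (19223/39261)²·(1−377/19223)·997900/377 = 622.10445
  55–64: (12544/39261)²·(1−3024/12544)·8401000/3024 = 215.22835
  → Var(ȳ_str) = 857.89864.
Var(ȳ_srs) = (1 − 5173/39261)·7057000/5173 = 1184.4529.
deff = 857.89864 / 1184.4529 = 0.7243.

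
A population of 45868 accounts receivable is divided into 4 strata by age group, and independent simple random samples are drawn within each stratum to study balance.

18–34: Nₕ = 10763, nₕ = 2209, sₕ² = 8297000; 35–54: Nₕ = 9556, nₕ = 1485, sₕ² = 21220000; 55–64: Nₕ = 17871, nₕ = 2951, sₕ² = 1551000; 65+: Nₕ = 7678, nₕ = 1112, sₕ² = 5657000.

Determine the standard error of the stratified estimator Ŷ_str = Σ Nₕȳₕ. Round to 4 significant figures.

1.358 × 10^6

Var(Ŷ_str) = Σₕ Nₕ²(1 − fₕ)sₕ²/nₕ.
18–34: 10763²·(1 − 2209/10763)·8297000/2209 = 3.4580237 × 10^11.
35–54: 9556²·(1 − 1485/9556)·21220000/1485 = 1.1021036 × 10^12.
55–64: 17871²·(1 − 2951/17871)·1551000/2951 = 1.401394 × 10^11.
65+: 7678²·(1 − 1112/7678)·5657000/1112 = 2.5646634 × 10^11.
Sum = 1.8445117 × 10^12.
SE = √(1.8445117 × 10^12) = 1.358 × 10^6.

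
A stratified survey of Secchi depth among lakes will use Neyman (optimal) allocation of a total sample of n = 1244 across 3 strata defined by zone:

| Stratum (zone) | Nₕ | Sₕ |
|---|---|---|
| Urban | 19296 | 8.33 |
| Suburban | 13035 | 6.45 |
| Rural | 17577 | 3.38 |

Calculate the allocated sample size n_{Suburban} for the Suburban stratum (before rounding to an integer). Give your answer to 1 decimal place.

Neyman allocation: nₕ = n·NₕSₕ / Σⱼ NⱼSⱼ.
Σ NⱼSⱼ = 19296·8.33 + 13035·6.45 + 17577·3.38 = 304221.69.
n_{Suburban} = 1244·13035·6.45 / 304221.69 = 343.8.

343.8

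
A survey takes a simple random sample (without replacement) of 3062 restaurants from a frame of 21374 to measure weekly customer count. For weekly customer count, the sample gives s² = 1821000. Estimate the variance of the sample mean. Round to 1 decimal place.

509.5

Under SRS without replacement, Var(ȳ) = (1 − f)·s²/n with f = n/N = 3062/21374 = 0.14325816.
Var(ȳ) = (1 − 0.14325816)·1821000/3062 = 0.85674184·594.70934 = 509.51237.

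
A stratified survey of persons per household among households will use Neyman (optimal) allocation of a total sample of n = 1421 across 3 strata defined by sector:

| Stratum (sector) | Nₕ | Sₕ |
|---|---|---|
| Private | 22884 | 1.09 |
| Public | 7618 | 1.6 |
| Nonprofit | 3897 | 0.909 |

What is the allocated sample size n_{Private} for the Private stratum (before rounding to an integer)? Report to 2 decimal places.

871.42

Neyman allocation: nₕ = n·NₕSₕ / Σⱼ NⱼSⱼ.
Σ NⱼSⱼ = 22884·1.09 + 7618·1.6 + 3897·0.909 = 40674.733.
n_{Private} = 1421·22884·1.09 / 40674.733 = 871.42.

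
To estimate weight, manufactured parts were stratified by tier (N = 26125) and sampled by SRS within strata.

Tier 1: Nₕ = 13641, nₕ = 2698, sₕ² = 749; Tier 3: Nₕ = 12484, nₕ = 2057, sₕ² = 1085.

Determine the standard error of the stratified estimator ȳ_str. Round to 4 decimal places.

0.4016

Var(ȳ_str) = Σₕ Wₕ²(1 − fₕ)sₕ²/nₕ with Wₕ = Nₕ/N, N = 26125.
Tier 1: Wₕ = 0.52214354; term = 0.52214354²·(1 − 0.19778609)·749/2698 = 0.060716941.
Tier 3: Wₕ = 0.47785646; term = 0.47785646²·(1 − 0.16477091)·1085/2057 = 0.10059954.
Sum = 0.16131648.
SE = √(0.16131648) = 0.4016.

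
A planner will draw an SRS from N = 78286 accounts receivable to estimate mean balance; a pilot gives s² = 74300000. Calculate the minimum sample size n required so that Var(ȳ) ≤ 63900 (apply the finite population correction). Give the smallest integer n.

Without fpc, n₀ = s²/D = 74300000/63900 = 1162.7543.
With fpc, (1 − n/N)·s²/n ≤ D requires n ≥ n₀/(1 + n₀/N) = 1162.7543/(1 + 1162.7543/78286) = 1145.7371.
Rounding up, n = 1146.

1146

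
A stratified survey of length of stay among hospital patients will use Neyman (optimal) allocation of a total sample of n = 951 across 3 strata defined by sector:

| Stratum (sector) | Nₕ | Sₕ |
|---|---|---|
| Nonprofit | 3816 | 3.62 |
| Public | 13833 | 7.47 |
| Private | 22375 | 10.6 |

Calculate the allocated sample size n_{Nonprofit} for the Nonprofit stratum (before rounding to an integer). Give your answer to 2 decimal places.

37.08

Neyman allocation: nₕ = n·NₕSₕ / Σⱼ NⱼSⱼ.
Σ NⱼSⱼ = 3816·3.62 + 13833·7.47 + 22375·10.6 = 354321.43.
n_{Nonprofit} = 951·3816·3.62 / 354321.43 = 37.08.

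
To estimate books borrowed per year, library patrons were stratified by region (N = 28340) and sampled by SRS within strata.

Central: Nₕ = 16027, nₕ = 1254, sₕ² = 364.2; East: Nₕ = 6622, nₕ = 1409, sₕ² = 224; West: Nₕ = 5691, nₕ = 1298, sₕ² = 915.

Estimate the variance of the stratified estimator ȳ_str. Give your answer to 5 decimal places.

0.11439

Var(ȳ_str) = Σₕ Wₕ²(1 − fₕ)sₕ²/nₕ with Wₕ = Nₕ/N, N = 28340.
Central: Wₕ = 0.56552576; term = 0.56552576²·(1 − 0.07824296)·364.2/1254 = 0.085617718.
East: Wₕ = 0.23366267; term = 0.23366267²·(1 − 0.21277560)·224/1409 = 0.0068330443.
West: Wₕ = 0.20081157; term = 0.20081157²·(1 − 0.22807942)·915/1298 = 0.021943025.
Sum = 0.11439379.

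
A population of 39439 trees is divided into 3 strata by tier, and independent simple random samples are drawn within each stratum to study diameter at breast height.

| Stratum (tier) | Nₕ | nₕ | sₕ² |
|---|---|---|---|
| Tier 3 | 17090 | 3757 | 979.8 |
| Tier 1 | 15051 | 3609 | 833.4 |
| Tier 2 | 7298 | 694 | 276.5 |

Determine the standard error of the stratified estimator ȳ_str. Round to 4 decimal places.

Var(ȳ_str) = Σₕ Wₕ²(1 − fₕ)sₕ²/nₕ with Wₕ = Nₕ/N, N = 39439.
Tier 3: Wₕ = 0.43332742; term = 0.43332742²·(1 − 0.21983616)·979.8/3757 = 0.038204489.
Tier 1: Wₕ = 0.38162732; term = 0.38162732²·(1 − 0.23978473)·833.4/3609 = 0.025567138.
Tier 2: Wₕ = 0.18504526; term = 0.18504526²·(1 − 0.09509455)·276.5/694 = 0.012345105.
Sum = 0.076116732.
SE = √(0.076116732) = 0.2759.

0.2759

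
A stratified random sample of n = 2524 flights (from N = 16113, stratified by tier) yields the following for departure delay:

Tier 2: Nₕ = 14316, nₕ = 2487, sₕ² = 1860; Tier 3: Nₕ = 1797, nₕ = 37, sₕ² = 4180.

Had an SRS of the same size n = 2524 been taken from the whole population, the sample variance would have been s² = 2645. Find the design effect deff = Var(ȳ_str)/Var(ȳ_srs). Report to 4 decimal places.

2.1091

Var(ȳ_str) = Σ Wₕ²(1−fₕ)sₕ²/nₕ with Wₕ = Nₕ/16113:
  Tier 2: (14316/16113)²·(1−2487/14316)·1860/2487 = 0.48781378
  Tier 3: (1797/16113)²·(1−37/1797)·4180/37 = 1.376203
  → Var(ȳ_str) = 1.8640168.
Var(ȳ_srs) = (1 − 2524/16113)·2645/2524 = 0.88378661.
deff = 1.8640168 / 0.88378661 = 2.1091.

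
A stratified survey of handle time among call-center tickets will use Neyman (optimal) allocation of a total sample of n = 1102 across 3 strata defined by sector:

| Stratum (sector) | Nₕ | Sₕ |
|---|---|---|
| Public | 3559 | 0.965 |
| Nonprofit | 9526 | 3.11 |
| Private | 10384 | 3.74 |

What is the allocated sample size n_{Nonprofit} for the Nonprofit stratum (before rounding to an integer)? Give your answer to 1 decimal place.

454.1

Neyman allocation: nₕ = n·NₕSₕ / Σⱼ NⱼSⱼ.
Σ NⱼSⱼ = 3559·0.965 + 9526·3.11 + 10384·3.74 = 71896.455.
n_{Nonprofit} = 1102·9526·3.11 / 71896.455 = 454.1.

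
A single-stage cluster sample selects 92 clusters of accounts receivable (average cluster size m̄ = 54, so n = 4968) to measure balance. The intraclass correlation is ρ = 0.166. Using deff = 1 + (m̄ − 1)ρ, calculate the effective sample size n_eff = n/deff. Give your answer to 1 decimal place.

deff = 1 + (54 − 1)·0.166 = 1 + 8.798 = 9.798.
n_eff = 4968 / 9.798 = 507.0.

507.0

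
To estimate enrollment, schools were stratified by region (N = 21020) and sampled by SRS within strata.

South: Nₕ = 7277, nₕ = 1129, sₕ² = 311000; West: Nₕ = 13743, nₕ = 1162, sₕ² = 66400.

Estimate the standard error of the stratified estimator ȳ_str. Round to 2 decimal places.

7.09

Var(ȳ_str) = Σₕ Wₕ²(1 − fₕ)sₕ²/nₕ with Wₕ = Nₕ/N, N = 21020.
South: Wₕ = 0.34619410; term = 0.34619410²·(1 − 0.15514635)·311000/1129 = 27.892488.
West: Wₕ = 0.65380590; term = 0.65380590²·(1 − 0.08455214)·66400/1162 = 22.361104.
Sum = 50.253592.
SE = √(50.253592) = 7.09.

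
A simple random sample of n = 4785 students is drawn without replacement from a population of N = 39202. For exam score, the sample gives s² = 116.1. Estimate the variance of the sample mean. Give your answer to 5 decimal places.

0.02130

Under SRS without replacement, Var(ȳ) = (1 − f)·s²/n with f = n/N = 4785/39202 = 0.12206010.
Var(ȳ) = (1 − 0.12206010)·116.1/4785 = 0.87793990·0.024263323 = 0.021301739.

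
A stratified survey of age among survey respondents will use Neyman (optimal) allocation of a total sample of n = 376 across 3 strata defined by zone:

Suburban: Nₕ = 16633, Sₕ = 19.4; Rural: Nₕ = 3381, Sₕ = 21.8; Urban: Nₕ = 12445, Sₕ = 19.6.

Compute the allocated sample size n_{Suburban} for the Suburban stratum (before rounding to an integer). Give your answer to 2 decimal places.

189.48

Neyman allocation: nₕ = n·NₕSₕ / Σⱼ NⱼSⱼ.
Σ NⱼSⱼ = 16633·19.4 + 3381·21.8 + 12445·19.6 = 640308.
n_{Suburban} = 376·16633·19.4 / 640308 = 189.48.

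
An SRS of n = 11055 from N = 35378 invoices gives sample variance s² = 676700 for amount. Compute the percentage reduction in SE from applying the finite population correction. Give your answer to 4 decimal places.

17.0833

f = n/N = 11055/35378 = 0.31248233.
SE_no-fpc = √(s²/n) = 7.8238176; SE_fpc = √((1−f)s²/n) = 6.4872502.
Ratio = √(1−f) = 0.82916685. Reduction = 100·(1 − 0.82916685) = 17.0833%.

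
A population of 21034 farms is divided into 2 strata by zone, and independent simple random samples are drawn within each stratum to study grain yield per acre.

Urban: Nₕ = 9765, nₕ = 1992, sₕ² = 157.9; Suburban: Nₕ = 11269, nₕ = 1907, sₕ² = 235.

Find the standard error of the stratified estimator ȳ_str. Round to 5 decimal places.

0.20733

Var(ȳ_str) = Σₕ Wₕ²(1 − fₕ)sₕ²/nₕ with Wₕ = Nₕ/N, N = 21034.
Urban: Wₕ = 0.46424836; term = 0.46424836²·(1 − 0.20399386)·157.9/1992 = 0.013599094.
Suburban: Wₕ = 0.53575164; term = 0.53575164²·(1 − 0.16922531)·235/1907 = 0.029385118.
Sum = 0.042984212.
SE = √(0.042984212) = 0.20733.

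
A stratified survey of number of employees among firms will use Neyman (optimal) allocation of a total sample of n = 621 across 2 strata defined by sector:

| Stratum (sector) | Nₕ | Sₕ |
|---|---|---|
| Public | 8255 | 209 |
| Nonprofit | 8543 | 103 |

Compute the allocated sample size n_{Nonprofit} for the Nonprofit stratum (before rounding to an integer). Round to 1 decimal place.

Neyman allocation: nₕ = n·NₕSₕ / Σⱼ NⱼSⱼ.
Σ NⱼSⱼ = 8255·209 + 8543·103 = 2.605224 × 10^6.
n_{Nonprofit} = 621·8543·103 / (2.605224 × 10^6) = 209.7.

209.7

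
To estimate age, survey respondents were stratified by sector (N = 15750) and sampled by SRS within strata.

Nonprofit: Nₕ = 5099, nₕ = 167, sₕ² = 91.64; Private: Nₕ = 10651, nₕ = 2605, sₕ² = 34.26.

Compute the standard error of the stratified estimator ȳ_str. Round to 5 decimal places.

0.24530

Var(ȳ_str) = Σₕ Wₕ²(1 − fₕ)sₕ²/nₕ with Wₕ = Nₕ/N, N = 15750.
Nonprofit: Wₕ = 0.32374603; term = 0.32374603²·(1 − 0.03275152)·91.64/167 = 0.055630834.
Private: Wₕ = 0.67625397; term = 0.67625397²·(1 − 0.24457797)·34.26/2605 = 0.0045434832.
Sum = 0.060174317.
SE = √(0.060174317) = 0.24530.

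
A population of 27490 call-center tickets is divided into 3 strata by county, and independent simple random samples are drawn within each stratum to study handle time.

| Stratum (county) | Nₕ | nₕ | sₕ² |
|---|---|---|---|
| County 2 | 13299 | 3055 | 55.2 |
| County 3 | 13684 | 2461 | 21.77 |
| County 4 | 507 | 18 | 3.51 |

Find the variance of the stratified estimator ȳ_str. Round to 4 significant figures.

0.005119

Var(ȳ_str) = Σₕ Wₕ²(1 − fₕ)sₕ²/nₕ with Wₕ = Nₕ/N, N = 27490.
County 2: Wₕ = 0.48377592; term = 0.48377592²·(1 − 0.22971652)·55.2/3055 = 0.0032573689.
County 3: Wₕ = 0.49778101; term = 0.49778101²·(1 − 0.17984507)·21.77/2461 = 0.0017977089.
County 4: Wₕ = 0.01844307; term = 0.01844307²·(1 − 0.03550296)·3.51/18 = 6.3973771 × 10^-5.
Sum = 0.0051190516.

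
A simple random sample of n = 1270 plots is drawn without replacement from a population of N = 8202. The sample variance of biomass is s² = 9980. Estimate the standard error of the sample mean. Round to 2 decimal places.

2.58

Under SRS without replacement, Var(ȳ) = (1 − f)·s²/n with f = n/N = 1270/8202 = 0.15484028.
Var(ȳ) = (1 − 0.15484028)·9980/1270 = 0.84515972·7.8582677 = 6.6414913.
SE(ȳ) = √(6.6414913) = 2.58.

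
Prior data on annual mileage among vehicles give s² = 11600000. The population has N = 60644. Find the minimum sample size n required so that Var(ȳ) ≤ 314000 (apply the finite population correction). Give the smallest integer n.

37

Without fpc, n₀ = s²/D = 11600000/314000 = 36.9427.
With fpc, (1 − n/N)·s²/n ≤ D requires n ≥ n₀/(1 + n₀/N) = 36.9427/(1 + 36.9427/60644) = 36.9202.
Rounding up, n = 37.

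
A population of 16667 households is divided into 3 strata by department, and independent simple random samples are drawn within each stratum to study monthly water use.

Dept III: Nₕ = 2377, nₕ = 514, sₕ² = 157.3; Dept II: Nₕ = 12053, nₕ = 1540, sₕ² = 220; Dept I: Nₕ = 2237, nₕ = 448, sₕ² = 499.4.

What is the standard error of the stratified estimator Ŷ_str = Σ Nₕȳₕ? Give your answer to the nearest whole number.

Var(Ŷ_str) = Σₕ Nₕ²(1 − fₕ)sₕ²/nₕ.
Dept III: 2377²·(1 − 514/2377)·157.3/514 = 1.3552133 × 10^6.
Dept II: 12053²·(1 − 1540/12053)·220/1540 = 1.8101884 × 10^7.
Dept I: 2237²·(1 − 448/2237)·499.4/448 = 4.4611502 × 10^6.
Sum = 2.3918248 × 10^7.
SE = √(2.3918248 × 10^7) = 4891.

4891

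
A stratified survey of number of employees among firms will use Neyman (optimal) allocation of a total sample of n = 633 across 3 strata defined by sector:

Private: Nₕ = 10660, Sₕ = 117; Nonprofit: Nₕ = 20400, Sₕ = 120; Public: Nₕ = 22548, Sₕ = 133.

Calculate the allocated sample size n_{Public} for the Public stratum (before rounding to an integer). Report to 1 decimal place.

283.6

Neyman allocation: nₕ = n·NₕSₕ / Σⱼ NⱼSⱼ.
Σ NⱼSⱼ = 10660·117 + 20400·120 + 22548·133 = 6.694104 × 10^6.
n_{Public} = 633·22548·133 / (6.694104 × 10^6) = 283.6.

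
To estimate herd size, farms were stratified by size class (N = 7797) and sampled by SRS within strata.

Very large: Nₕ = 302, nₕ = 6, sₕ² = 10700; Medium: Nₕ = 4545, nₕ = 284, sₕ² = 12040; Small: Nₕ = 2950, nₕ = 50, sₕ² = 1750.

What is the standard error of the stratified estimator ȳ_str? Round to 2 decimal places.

4.59

Var(ȳ_str) = Σₕ Wₕ²(1 − fₕ)sₕ²/nₕ with Wₕ = Nₕ/N, N = 7797.
Very large: Wₕ = 0.03873285; term = 0.03873285²·(1 − 0.01986755)·10700/6 = 2.6222622.
Medium: Wₕ = 0.58291651; term = 0.58291651²·(1 − 0.06248625)·12040/284 = 13.505122.
Small: Wₕ = 0.37835065; term = 0.37835065²·(1 − 0.01694915)·1750/50 = 4.9253034.
Sum = 21.052688.
SE = √(21.052688) = 4.59.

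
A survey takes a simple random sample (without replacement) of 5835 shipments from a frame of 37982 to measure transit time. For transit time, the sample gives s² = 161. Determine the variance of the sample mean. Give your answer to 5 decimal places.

Under SRS without replacement, Var(ȳ) = (1 − f)·s²/n with f = n/N = 5835/37982 = 0.15362540.
Var(ȳ) = (1 − 0.15362540)·161/5835 = 0.84637460·0.027592117 = 0.023353267.

0.02335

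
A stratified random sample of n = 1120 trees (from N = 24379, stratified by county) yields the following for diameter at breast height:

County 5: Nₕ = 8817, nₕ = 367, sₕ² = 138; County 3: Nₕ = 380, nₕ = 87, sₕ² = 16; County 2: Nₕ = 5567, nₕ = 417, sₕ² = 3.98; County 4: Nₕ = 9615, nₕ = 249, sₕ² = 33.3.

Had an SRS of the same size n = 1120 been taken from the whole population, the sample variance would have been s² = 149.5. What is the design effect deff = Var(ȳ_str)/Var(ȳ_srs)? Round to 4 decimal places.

0.5331

Var(ȳ_str) = Σ Wₕ²(1−fₕ)sₕ²/nₕ with Wₕ = Nₕ/24379:
  County 5: (8817/24379)²·(1−367/8817)·138/367 = 0.047136659
  County 3: (380/24379)²·(1−87/380)·16/87 = 3.4452455 × 10^-5
  County 2: (5567/24379)²·(1−417/5567)·3.98/417 = 4.6040888 × 10^-4
  County 4: (9615/24379)²·(1−249/9615)·33.3/249 = 0.020263598
  → Var(ȳ_str) = 0.067895118.
Var(ȳ_srs) = (1 − 1120/24379)·149.5/1120 = 0.12734982.
deff = 0.067895118 / 0.12734982 = 0.5331.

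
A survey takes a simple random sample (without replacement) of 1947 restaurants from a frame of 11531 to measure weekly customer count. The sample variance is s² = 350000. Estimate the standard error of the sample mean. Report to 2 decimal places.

Under SRS without replacement, Var(ȳ) = (1 − f)·s²/n with f = n/N = 1947/11531 = 0.16884919.
Var(ȳ) = (1 − 0.16884919)·350000/1947 = 0.83115081·179.76374 = 149.41078.
SE(ȳ) = √(149.41078) = 12.22.

12.22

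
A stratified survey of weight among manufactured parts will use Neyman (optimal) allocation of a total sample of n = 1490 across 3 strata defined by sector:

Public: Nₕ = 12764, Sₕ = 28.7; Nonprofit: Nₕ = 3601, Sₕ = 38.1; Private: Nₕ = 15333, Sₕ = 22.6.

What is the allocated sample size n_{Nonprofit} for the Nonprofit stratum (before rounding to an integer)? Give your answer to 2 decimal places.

240.49

Neyman allocation: nₕ = n·NₕSₕ / Σⱼ NⱼSⱼ.
Σ NⱼSⱼ = 12764·28.7 + 3601·38.1 + 15333·22.6 = 850050.7.
n_{Nonprofit} = 1490·3601·38.1 / 850050.7 = 240.49.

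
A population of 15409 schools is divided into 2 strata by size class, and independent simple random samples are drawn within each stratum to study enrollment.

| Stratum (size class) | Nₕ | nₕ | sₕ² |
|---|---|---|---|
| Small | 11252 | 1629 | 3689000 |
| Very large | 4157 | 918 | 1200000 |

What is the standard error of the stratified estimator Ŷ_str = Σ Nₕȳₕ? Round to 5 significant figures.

Var(Ŷ_str) = Σₕ Nₕ²(1 − fₕ)sₕ²/nₕ.
Small: 11252²·(1 − 1629/11252)·3689000/1629 = 2.4520413 × 10^11.
Very large: 4157²·(1 − 918/4157)·1200000/918 = 1.7600684 × 10^10.
Sum = 2.6280481 × 10^11.
SE = √(2.6280481 × 10^11) = 512640.

512640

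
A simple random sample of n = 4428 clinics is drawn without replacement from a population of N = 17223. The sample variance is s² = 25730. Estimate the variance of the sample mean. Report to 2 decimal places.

Under SRS without replacement, Var(ȳ) = (1 − f)·s²/n with f = n/N = 4428/17223 = 0.25709807.
Var(ȳ) = (1 − 0.25709807)·25730/4428 = 0.74290193·5.8107498 = 4.3168172.

4.32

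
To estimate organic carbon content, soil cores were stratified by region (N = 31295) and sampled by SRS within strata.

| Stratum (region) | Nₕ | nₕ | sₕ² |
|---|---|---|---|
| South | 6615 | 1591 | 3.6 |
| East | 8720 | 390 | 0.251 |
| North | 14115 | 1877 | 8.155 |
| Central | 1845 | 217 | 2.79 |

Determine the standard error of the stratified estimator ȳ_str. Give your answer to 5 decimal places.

Var(ȳ_str) = Σₕ Wₕ²(1 − fₕ)sₕ²/nₕ with Wₕ = Nₕ/N, N = 31295.
South: Wₕ = 0.21137562; term = 0.21137562²·(1 − 0.24051398)·3.6/1591 = 7.6782436 × 10^-5.
East: Wₕ = 0.27863876; term = 0.27863876²·(1 − 0.04472477)·0.251/390 = 4.7733215 × 10^-5.
North: Wₕ = 0.45103052; term = 0.45103052²·(1 − 0.13297910)·8.155/1877 = 7.6630403 × 10^-4.
Central: Wₕ = 0.05895510; term = 0.05895510²·(1 − 0.11761518)·2.79/217 = 3.9431684 × 10^-5.
Sum = 9.3025137 × 10^-4.
SE = √(9.3025137 × 10^-4) = 0.03050.

0.03050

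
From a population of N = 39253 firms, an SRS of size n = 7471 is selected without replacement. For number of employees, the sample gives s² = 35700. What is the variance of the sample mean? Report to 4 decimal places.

Under SRS without replacement, Var(ȳ) = (1 − f)·s²/n with f = n/N = 7471/39253 = 0.19032940.
Var(ȳ) = (1 − 0.19032940)·35700/7471 = 0.80967060·4.7784768 = 3.8689922.

3.8690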